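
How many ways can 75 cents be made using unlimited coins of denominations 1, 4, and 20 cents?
Coefficient of x^75 in 1/(1-x^1) · 1/(1-x^4) · 1/(1-x^20). Case on j = number of 20-cent coins (j = 0..3); remainder r = 75 - 20j is made from {1,4} in ⌊r/4⌋+1 ways. r = 75, 55, 35, 15 → 19 + 14 + 9 + 4 = 46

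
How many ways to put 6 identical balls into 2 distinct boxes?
C(6+2-1, 2-1) = C(7, 1) = 7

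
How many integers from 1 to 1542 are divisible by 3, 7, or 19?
⌊1542/3⌋+⌊1542/7⌋+⌊1542/19⌋ - ⌊1542/21⌋-⌊1542/57⌋-⌊1542/133⌋ + ⌊1542/399⌋ = 514+220+81 - 73-27-11 + 3 = 707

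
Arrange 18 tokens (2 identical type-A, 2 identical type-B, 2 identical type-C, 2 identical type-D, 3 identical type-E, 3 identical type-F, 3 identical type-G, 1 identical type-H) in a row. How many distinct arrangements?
18! / (2! × 2! × 2! × 2! × 3! × 3! × 3! × 1!) = 1852538688000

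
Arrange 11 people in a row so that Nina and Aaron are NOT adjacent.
Total - adjacent = 11! - (11-1)!×2 = 39916800 - 7257600 = 32659200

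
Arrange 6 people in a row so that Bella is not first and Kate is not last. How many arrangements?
By inclusion-exclusion: 6! - 2×(6-1)! + (6-2)! = 720 - 240 + 24 = 504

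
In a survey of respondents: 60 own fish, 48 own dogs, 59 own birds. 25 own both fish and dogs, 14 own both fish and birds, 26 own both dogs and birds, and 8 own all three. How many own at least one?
|A∪B∪C| = 60+48+59-25-14-26+8 = 110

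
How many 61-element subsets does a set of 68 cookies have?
C(68,61) = 68!/(61!×7!) = 969443904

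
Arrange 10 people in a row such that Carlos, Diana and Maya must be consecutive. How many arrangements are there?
Treat the 3 as one block: (10-3+1)! × 3! = 40320 × 6 = 241920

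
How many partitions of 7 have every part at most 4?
Let r_j(i) = number of partitions of i into parts ≤ j, for i = 0..7. r_1(i) = 1 for all i; r_j(i) = r_{j-1}(i) + r_j(i-j). Rows j = 2..4: ≤2: 1 1 2 2 3 3 4 4; ≤3: 1 1 2 3 4 5 7 8; ≤4: 1 1 2 3 5 6 9 11. r_4(7) = 11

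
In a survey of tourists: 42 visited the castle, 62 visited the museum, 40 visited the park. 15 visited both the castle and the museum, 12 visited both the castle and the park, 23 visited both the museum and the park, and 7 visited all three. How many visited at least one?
|A∪B∪C| = 42+62+40-15-12-23+7 = 101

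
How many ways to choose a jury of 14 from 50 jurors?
C(50,14) = 50!/(14!×36!) = 937845656300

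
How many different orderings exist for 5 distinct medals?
5! = 120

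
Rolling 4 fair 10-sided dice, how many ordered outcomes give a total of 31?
Coefficient of x^31 in (x + x² + ... + x^10)^4. By inclusion-exclusion on dice exceeding 10: Σ_j (-1)^j C(4,j)·C(31-1-10j, 3) = C(4,0)·C(30,3) - C(4,1)·C(20,3) + C(4,2)·C(10,3) = 1·4060 - 4·1140 + 6·120 = 220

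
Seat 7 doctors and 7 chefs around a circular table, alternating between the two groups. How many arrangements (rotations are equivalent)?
Fix one of the doctors: (7-1)! ways for the remaining doctors, × 7! ways for the chefs = 720 × 5040 = 3628800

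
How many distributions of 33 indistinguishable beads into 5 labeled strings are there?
C(33+5-1, 5-1) = C(37, 4) = 66045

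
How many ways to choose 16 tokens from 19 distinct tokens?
C(19,16) = 19!/(16!×3!) = 969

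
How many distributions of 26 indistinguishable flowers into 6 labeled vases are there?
C(26+6-1, 6-1) = C(31, 5) = 169911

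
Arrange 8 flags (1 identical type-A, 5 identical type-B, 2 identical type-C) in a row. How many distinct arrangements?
8! / (1! × 5! × 2!) = 168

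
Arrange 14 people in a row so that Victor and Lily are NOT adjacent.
Total - adjacent = 14! - (14-1)!×2 = 87178291200 - 12454041600 = 74724249600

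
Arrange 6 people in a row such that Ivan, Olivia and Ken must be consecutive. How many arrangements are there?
Treat the 3 as one block: (6-3+1)! × 3! = 24 × 6 = 144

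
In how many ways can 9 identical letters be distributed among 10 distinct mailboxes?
C(9+10-1, 10-1) = C(18, 9) = 48620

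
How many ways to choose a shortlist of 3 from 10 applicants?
C(10,3) = 10!/(3!×7!) = 120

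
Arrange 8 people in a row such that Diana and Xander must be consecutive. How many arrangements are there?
Treat the 2 as one block: (8-2+1)! × 2! = 5040 × 2 = 10080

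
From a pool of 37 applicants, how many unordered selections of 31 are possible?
C(37,31) = 37!/(31!×6!) = 2324784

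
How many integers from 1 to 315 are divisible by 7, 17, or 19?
⌊315/7⌋+⌊315/17⌋+⌊315/19⌋ - ⌊315/119⌋-⌊315/133⌋-⌊315/323⌋ + ⌊315/2261⌋ = 45+18+16 - 2-2-0 + 0 = 75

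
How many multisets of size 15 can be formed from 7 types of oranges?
C(15+7-1, 7-1) = C(21, 6) = 54264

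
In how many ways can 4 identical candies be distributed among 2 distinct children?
C(4+2-1, 2-1) = C(5, 1) = 5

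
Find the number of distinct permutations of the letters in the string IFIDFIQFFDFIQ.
13! / (2! × 5! × 4! × 2!) = 540540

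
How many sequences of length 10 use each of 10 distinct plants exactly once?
10! = 3628800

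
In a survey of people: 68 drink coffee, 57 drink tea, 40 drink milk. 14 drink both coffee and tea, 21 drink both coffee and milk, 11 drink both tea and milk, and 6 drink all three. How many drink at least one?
|A∪B∪C| = 68+57+40-14-21-11+6 = 125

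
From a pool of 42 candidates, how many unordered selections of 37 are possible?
C(42,37) = 42!/(37!×5!) = 850668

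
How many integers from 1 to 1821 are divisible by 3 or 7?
⌊1821/3⌋ + ⌊1821/7⌋ - ⌊1821/21⌋ = 607 + 260 - 86 = 781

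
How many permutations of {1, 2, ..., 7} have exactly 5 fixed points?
Choose the 5 fixed points C(7,5) = 21, derange the rest: !2 = Σ_{j=0}^{2} (-1)^j·2!/j! = 2 - 2 + 1 = 1. Product = 21 × 1 = 21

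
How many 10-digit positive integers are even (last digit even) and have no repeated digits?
Last∈{0,2,4,6,8}. Last=0: 362880. Last nonzero: 4×8×P(8,8) = 1290240. Total = 1653120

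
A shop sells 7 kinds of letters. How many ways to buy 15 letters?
C(15+7-1, 7-1) = C(21, 6) = 54264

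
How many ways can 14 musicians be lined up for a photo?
14! = 87178291200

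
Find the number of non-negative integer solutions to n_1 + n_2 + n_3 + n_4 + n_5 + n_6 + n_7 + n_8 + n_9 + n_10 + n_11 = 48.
C(48+11-1, 11-1) = C(58, 10) = 52179482355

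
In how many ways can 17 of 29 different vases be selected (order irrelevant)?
C(29,17) = 29!/(17!×12!) = 51895935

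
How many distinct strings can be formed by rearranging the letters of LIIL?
4! / (2! × 2!) = 6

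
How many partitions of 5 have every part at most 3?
Let r_j(i) = number of partitions of i into parts ≤ j, for i = 0..5. r_1(i) = 1 for all i; r_j(i) = r_{j-1}(i) + r_j(i-j). Rows j = 2..3: ≤2: 1 1 2 2 3 3; ≤3: 1 1 2 3 4 5. r_3(5) = 5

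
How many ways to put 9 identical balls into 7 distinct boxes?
C(9+7-1, 7-1) = C(15, 6) = 5005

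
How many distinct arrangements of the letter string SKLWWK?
6! / (1! × 2! × 1! × 2!) = 180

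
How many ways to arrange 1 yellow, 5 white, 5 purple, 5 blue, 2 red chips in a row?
18! / (1! × 5! × 5! × 5! × 2!) = 1852538688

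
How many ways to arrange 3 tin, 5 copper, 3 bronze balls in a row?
11! / (3! × 5! × 3!) = 9240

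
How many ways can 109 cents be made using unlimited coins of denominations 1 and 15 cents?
Coefficient of x^109 in 1/(1-x^1) · 1/(1-x^15). Use j coins of 15 for j = 0..⌊109/15⌋ = 7, the rest in 1s: 7 + 1 = 8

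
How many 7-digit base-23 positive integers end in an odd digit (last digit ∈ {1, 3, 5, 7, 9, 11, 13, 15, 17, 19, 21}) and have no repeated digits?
Last∈{1,3,5,7,9,11,13,15,17,19,21}. Last=0: 0. Last nonzero: 11×21×P(21,5) = 564074280. Total = 564074280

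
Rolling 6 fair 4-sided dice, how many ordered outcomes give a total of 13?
Coefficient of x^13 in (x + x² + ... + x^4)^6. By inclusion-exclusion on dice exceeding 4: Σ_j (-1)^j C(6,j)·C(13-1-4j, 5) = C(6,0)·C(12,5) - C(6,1)·C(8,5) = 1·792 - 6·56 = 456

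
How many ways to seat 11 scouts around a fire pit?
Circular: fix one position, arrange the rest. (11-1)! = 3628800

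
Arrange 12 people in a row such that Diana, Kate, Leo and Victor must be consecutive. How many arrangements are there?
Treat the 4 as one block: (12-4+1)! × 4! = 362880 × 24 = 8709120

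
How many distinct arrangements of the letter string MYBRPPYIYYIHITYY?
16! / (6! × 1! × 1! × 2! × 1! × 1! × 1! × 3!) = 2421619200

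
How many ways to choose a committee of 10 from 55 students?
C(55,10) = 55!/(10!×45!) = 29248649430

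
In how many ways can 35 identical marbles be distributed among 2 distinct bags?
C(35+2-1, 2-1) = C(36, 1) = 36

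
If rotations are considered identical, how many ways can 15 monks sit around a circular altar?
Circular: fix one position, arrange the rest. (15-1)! = 87178291200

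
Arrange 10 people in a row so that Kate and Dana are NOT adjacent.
Total - adjacent = 10! - (10-1)!×2 = 3628800 - 725760 = 2903040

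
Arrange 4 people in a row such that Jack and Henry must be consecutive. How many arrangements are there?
Treat the 2 as one block: (4-2+1)! × 2! = 6 × 2 = 12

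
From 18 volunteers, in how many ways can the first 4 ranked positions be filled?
P(18,4) = 18!/(18-4)! = 73440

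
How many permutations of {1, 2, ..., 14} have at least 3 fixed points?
Exactly j fixed points: C(14,j)·!(14-j); sum over j ≥ 3 (derangement numbers via !m = (m-1)·(!(m-1) + !(m-2)): !0..!11 = 1, 0, 1, 2, 9, 44, 265, 1854, 14833, 133496, 1334961, 14684570). Σ_{j=3}^{14} C(14,j)·!(14-j) = C(14,3)·!11 + C(14,4)·!10 + C(14,5)·!9 + C(14,6)·!8 + C(14,7)·!7 + C(14,8)·!6 + C(14,9)·!5 + C(14,10)·!4 + C(14,11)·!3 + C(14,12)·!2 + C(14,13)·!1 + C(14,14)·!0 = 364·14684570 + 1001·1334961 + 2002·133496 + 3003·14833 + 3432·1854 + 3003·265 + 2002·44 + 1001·9 + 364·2 + 91·1 + 14·0 + 1·1 = 7000538572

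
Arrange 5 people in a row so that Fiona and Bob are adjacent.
Treat as block: (5-1)! × 2! = 24 × 2 = 48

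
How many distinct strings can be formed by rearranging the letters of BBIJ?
4! / (1! × 1! × 2!) = 12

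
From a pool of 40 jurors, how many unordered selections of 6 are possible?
C(40,6) = 40!/(6!×34!) = 3838380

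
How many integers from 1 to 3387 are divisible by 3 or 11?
⌊3387/3⌋ + ⌊3387/11⌋ - ⌊3387/33⌋ = 1129 + 307 - 102 = 1334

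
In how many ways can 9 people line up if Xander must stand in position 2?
Fix one position: (9-1)! = 40320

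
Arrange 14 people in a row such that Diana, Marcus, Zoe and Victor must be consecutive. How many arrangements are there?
Treat the 4 as one block: (14-4+1)! × 4! = 39916800 × 24 = 958003200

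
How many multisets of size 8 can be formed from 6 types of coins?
C(8+6-1, 6-1) = C(13, 5) = 1287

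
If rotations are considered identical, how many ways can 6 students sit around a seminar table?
Circular: fix one position, arrange the rest. (6-1)! = 120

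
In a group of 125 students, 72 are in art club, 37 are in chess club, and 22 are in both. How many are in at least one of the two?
|A∪B| = |A| + |B| - |A∩B| = 72 + 37 - 22 = 87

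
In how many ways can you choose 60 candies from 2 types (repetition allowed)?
C(60+2-1, 2-1) = C(61, 1) = 61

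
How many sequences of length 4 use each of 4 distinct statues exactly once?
4! = 24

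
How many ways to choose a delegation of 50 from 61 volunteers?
C(61,50) = 61!/(50!×11!) = 418094152866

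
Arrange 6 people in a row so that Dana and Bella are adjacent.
Treat as block: (6-1)! × 2! = 120 × 2 = 240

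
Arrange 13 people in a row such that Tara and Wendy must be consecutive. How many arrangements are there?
Treat the 2 as one block: (13-2+1)! × 2! = 479001600 × 2 = 958003200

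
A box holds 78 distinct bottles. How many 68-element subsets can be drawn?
C(78,68) = 78!/(68!×10!) = 1258315963905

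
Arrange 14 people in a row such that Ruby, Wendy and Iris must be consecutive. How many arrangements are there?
Treat the 3 as one block: (14-3+1)! × 3! = 479001600 × 6 = 2874009600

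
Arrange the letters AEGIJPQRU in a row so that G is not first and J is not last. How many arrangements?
By inclusion-exclusion: 9! - 2×(9-1)! + (9-2)! = 362880 - 80640 + 5040 = 287280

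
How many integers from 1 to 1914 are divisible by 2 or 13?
⌊1914/2⌋ + ⌊1914/13⌋ - ⌊1914/26⌋ = 957 + 147 - 73 = 1031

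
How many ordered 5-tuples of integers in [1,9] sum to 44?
Coefficient of x^44 in (x + x² + ... + x^9)^5. By inclusion-exclusion on dice exceeding 9: Σ_j (-1)^j C(5,j)·C(44-1-9j, 4) = C(5,0)·C(43,4) - C(5,1)·C(34,4) + C(5,2)·C(25,4) - C(5,3)·C(16,4) + C(5,4)·C(7,4) = 1·123410 - 5·46376 + 10·12650 - 10·1820 + 5·35 = 5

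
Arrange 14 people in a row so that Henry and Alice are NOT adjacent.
Total - adjacent = 14! - (14-1)!×2 = 87178291200 - 12454041600 = 74724249600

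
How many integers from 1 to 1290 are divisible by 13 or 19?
⌊1290/13⌋ + ⌊1290/19⌋ - ⌊1290/247⌋ = 99 + 67 - 5 = 161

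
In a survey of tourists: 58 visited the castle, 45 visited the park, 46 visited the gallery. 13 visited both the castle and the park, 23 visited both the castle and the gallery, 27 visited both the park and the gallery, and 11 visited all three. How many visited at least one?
|A∪B∪C| = 58+45+46-13-23-27+11 = 97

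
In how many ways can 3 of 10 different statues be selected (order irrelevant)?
C(10,3) = 10!/(3!×7!) = 120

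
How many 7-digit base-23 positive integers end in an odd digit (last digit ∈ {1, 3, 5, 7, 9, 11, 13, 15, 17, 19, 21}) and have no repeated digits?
Last∈{1,3,5,7,9,11,13,15,17,19,21}. Last=0: 0. Last nonzero: 11×21×P(21,5) = 564074280. Total = 564074280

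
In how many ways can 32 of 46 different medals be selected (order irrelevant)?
C(46,32) = 46!/(32!×14!) = 239877544005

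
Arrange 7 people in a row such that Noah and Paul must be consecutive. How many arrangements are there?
Treat the 2 as one block: (7-2+1)! × 2! = 720 × 2 = 1440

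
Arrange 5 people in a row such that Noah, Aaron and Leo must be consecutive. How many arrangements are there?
Treat the 3 as one block: (5-3+1)! × 3! = 6 × 6 = 36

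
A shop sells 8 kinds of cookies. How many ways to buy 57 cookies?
C(57+8-1, 8-1) = C(64, 7) = 621216192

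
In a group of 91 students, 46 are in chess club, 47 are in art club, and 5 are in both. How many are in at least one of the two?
|A∪B| = |A| + |B| - |A∩B| = 46 + 47 - 5 = 88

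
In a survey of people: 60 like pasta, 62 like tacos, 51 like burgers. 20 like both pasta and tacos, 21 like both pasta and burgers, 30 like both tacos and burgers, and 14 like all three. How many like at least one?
|A∪B∪C| = 60+62+51-20-21-30+14 = 116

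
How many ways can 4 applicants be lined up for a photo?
4! = 24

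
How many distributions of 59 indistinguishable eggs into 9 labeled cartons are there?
C(59+9-1, 9-1) = C(67, 8) = 6522361560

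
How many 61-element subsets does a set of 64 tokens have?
C(64,61) = 64!/(61!×3!) = 41664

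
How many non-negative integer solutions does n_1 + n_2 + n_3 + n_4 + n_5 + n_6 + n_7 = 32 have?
C(32+7-1, 7-1) = C(38, 6) = 2760681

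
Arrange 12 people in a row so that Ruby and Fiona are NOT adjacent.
Total - adjacent = 12! - (12-1)!×2 = 479001600 - 79833600 = 399168000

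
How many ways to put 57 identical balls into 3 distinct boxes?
C(57+3-1, 3-1) = C(59, 2) = 1711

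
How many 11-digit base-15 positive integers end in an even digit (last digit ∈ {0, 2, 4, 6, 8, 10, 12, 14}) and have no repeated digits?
Last∈{0,2,4,6,8,10,12,14}. Last=0: 3632428800. Last nonzero: 7×13×P(13,9) = 23610787200. Total = 27243216000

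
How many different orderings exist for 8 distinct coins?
8! = 40320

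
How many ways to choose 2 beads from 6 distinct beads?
C(6,2) = 6!/(2!×4!) = 15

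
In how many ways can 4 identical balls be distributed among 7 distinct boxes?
C(4+7-1, 7-1) = C(10, 6) = 210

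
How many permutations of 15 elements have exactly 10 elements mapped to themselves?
Choose the 10 fixed points C(15,10) = 3003, derange the rest: !5 = Σ_{j=0}^{5} (-1)^j·5!/j! = 120 - 120 + 60 - 20 + 5 - 1 = 44. Product = 3003 × 44 = 132132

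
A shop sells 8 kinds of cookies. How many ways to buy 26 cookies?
C(26+8-1, 8-1) = C(33, 7) = 4272048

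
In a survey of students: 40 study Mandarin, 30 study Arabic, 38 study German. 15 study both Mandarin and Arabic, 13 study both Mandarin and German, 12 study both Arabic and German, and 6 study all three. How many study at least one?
|A∪B∪C| = 40+30+38-15-13-12+6 = 74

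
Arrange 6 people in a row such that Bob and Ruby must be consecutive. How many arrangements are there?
Treat the 2 as one block: (6-2+1)! × 2! = 120 × 2 = 240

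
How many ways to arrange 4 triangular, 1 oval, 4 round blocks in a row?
9! / (4! × 1! × 4!) = 630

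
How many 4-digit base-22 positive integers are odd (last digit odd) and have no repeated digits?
Last∈{1,3,5,7,9,11,13,15,17,19,21}. Last=0: 0. Last nonzero: 11×20×P(20,2) = 83600. Total = 83600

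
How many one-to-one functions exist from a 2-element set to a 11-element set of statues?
P(11,2) = 11!/(11-2)! = 110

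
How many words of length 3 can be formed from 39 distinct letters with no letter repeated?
P(39,3) = 39!/(39-3)! = 54834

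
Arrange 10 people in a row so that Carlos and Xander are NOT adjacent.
Total - adjacent = 10! - (10-1)!×2 = 3628800 - 725760 = 2903040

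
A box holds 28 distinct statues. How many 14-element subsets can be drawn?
C(28,14) = 28!/(14!×14!) = 40116600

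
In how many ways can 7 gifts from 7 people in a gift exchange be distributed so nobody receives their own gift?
!7 = Σ_{j=0}^{7} (-1)^j·7!/j! = 5040 - 5040 + 2520 - 840 + 210 - 42 + 7 - 1 = 1854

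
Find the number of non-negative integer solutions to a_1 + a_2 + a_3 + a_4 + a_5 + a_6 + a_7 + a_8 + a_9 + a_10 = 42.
C(42+10-1, 10-1) = C(51, 9) = 3042312350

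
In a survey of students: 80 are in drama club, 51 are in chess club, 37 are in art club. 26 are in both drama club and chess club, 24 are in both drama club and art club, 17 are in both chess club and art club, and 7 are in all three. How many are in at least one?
|A∪B∪C| = 80+51+37-26-24-17+7 = 108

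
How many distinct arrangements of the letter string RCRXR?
5! / (1! × 3! × 1!) = 20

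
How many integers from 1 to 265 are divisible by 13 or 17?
⌊265/13⌋ + ⌊265/17⌋ - ⌊265/221⌋ = 20 + 15 - 1 = 34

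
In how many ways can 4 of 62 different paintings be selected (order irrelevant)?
C(62,4) = 62!/(4!×58!) = 557845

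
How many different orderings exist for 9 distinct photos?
9! = 362880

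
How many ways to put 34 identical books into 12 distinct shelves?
C(34+12-1, 12-1) = C(45, 11) = 10150595910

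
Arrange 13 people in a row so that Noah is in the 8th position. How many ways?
Fix one position: (13-1)! = 479001600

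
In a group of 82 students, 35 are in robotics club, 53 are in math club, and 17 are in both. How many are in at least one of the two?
|A∪B| = |A| + |B| - |A∩B| = 35 + 53 - 17 = 71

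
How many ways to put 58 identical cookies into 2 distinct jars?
C(58+2-1, 2-1) = C(59, 1) = 59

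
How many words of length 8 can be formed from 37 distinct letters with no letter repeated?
P(37,8) = 37!/(37-8)! = 1556675366400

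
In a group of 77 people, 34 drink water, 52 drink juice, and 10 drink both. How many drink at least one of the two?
|A∪B| = |A| + |B| - |A∩B| = 34 + 52 - 10 = 76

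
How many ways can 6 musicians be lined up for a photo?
6! = 720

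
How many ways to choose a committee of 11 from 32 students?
C(32,11) = 32!/(11!×21!) = 129024480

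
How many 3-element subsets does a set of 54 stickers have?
C(54,3) = 54!/(3!×51!) = 24804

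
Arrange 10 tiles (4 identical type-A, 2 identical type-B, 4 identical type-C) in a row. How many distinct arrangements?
10! / (4! × 2! × 4!) = 3150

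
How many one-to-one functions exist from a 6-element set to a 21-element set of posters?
P(21,6) = 21!/(21-6)! = 39070080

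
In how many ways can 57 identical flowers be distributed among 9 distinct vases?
C(57+9-1, 9-1) = C(65, 8) = 5047381560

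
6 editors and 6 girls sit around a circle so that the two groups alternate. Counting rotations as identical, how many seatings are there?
Fix one of the editors: (6-1)! ways for the remaining editors, × 6! ways for the girls = 120 × 720 = 86400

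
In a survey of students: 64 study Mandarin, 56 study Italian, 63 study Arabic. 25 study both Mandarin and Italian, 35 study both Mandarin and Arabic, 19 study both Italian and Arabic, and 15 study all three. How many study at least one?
|A∪B∪C| = 64+56+63-25-35-19+15 = 119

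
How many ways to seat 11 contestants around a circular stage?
Circular: fix one position, arrange the rest. (11-1)! = 3628800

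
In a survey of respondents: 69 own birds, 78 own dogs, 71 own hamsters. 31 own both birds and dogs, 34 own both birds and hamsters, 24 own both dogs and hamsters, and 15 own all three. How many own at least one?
|A∪B∪C| = 69+78+71-31-34-24+15 = 144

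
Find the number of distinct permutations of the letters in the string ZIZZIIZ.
7! / (3! × 4!) = 35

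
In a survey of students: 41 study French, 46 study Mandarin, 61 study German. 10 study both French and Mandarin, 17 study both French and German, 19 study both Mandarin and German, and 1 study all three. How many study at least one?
|A∪B∪C| = 41+46+61-10-17-19+1 = 103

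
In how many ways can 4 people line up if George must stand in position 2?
Fix one position: (4-1)! = 6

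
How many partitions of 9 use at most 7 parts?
By conjugation, equals partitions of 9 into parts ≤ 7. Let r_j(i) = number of partitions of i into parts ≤ j, for i = 0..9. r_1(i) = 1 for all i; r_j(i) = r_{j-1}(i) + r_j(i-j). Rows j = 2..7: ≤2: 1 1 2 2 3 3 4 4 5 5; ≤3: 1 1 2 3 4 5 7 8 10 12; ≤4: 1 1 2 3 5 6 9 11 15 18; ≤5: 1 1 2 3 5 7 10 13 18 23; ≤6: 1 1 2 3 5 7 11 14 20 26; ≤7: 1 1 2 3 5 7 11 15 21 28. r_7(9) = 28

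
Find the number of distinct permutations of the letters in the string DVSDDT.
6! / (1! × 1! × 3! × 1!) = 120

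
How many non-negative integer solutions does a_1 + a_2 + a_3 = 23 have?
C(23+3-1, 3-1) = C(25, 2) = 300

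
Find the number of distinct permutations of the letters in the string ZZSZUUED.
8! / (1! × 2! × 3! × 1! × 1!) = 3360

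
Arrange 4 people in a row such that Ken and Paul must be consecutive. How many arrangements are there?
Treat the 2 as one block: (4-2+1)! × 2! = 6 × 2 = 12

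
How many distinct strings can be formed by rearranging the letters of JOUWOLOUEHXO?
12! / (1! × 1! × 1! × 1! × 1! × 1! × 4! × 2!) = 9979200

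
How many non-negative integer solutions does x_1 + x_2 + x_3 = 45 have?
C(45+3-1, 3-1) = C(47, 2) = 1081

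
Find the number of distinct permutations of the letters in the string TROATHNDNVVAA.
13! / (1! × 2! × 2! × 1! × 3! × 1! × 2! × 1!) = 129729600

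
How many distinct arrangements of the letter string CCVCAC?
6! / (4! × 1! × 1!) = 30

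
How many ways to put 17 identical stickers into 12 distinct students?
C(17+12-1, 12-1) = C(28, 11) = 21474180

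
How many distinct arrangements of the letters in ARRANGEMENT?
11! / (2! × 2! × 2! × 1! × 2! × 1! × 1!) = 2494800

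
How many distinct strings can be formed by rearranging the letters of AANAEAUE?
8! / (2! × 4! × 1! × 1!) = 840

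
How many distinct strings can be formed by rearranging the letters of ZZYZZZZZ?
8! / (7! × 1!) = 8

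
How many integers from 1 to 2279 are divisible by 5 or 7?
⌊2279/5⌋ + ⌊2279/7⌋ - ⌊2279/35⌋ = 455 + 325 - 65 = 715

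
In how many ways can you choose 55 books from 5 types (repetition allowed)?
C(55+5-1, 5-1) = C(59, 4) = 455126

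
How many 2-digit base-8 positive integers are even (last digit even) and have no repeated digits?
Last∈{0,2,4,6}. Last=0: 7. Last nonzero: 3×6×P(6,0) = 18. Total = 25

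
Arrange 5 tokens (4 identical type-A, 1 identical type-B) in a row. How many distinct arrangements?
5! / (4! × 1!) = 5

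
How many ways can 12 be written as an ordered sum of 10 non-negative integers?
C(12+10-1, 10-1) = C(21, 9) = 293930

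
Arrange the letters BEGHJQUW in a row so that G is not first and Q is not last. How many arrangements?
By inclusion-exclusion: 8! - 2×(8-1)! + (8-2)! = 40320 - 10080 + 720 = 30960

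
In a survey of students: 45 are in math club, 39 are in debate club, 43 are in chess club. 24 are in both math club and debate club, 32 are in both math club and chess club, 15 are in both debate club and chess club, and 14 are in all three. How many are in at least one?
|A∪B∪C| = 45+39+43-24-32-15+14 = 70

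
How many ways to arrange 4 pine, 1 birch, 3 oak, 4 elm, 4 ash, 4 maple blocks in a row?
20! / (4! × 1! × 3! × 4! × 4! × 4!) = 1222160940000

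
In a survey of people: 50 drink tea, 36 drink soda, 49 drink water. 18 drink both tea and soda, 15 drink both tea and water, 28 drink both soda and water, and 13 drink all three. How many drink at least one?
|A∪B∪C| = 50+36+49-18-15-28+13 = 87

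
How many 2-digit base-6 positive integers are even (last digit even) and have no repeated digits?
Last∈{0,2,4}. Last=0: 5. Last nonzero: 2×4×P(4,0) = 8. Total = 13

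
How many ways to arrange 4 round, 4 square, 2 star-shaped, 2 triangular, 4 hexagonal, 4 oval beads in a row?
20! / (4! × 4! × 2! × 2! × 4! × 4!) = 1833241410000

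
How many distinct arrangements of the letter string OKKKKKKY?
8! / (1! × 6! × 1!) = 56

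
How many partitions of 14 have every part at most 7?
Let r_j(i) = number of partitions of i into parts ≤ j, for i = 0..14. r_1(i) = 1 for all i; r_j(i) = r_{j-1}(i) + r_j(i-j). Rows j = 2..7: ≤2: 1 1 2 2 3 3 4 4 5 5 6 6 7 7 8; ≤3: 1 1 2 3 4 5 7 8 10 12 14 16 19 21 24; ≤4: 1 1 2 3 5 6 9 11 15 18 23 27 34 39 47; ≤5: 1 1 2 3 5 7 10 13 18 23 30 37 47 57 70; ≤6: 1 1 2 3 5 7 11 14 20 26 35 44 58 71 90; ≤7: 1 1 2 3 5 7 11 15 21 28 38 49 65 82 105. r_7(14) = 105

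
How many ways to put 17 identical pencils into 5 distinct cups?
C(17+5-1, 5-1) = C(21, 4) = 5985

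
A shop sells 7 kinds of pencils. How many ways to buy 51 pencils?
C(51+7-1, 7-1) = C(57, 6) = 36288252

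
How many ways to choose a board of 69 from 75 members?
C(75,69) = 75!/(69!×6!) = 201359550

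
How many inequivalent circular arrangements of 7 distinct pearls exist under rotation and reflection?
(7-1)!/2 = 720/2 = 360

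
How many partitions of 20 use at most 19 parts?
By conjugation, equals partitions of 20 into parts ≤ 19. Let r_j(i) = number of partitions of i into parts ≤ j, for i = 0..20. r_1(i) = 1 for all i; r_j(i) = r_{j-1}(i) + r_j(i-j). Rows j = 2..19: ≤2: 1 1 2 2 3 3 4 4 5 5 6 6 7 7 8 8 9 9 10 10 11; ≤3: 1 1 2 3 4 5 7 8 10 12 14 16 19 21 24 27 30 33 37 40 44; ≤4: 1 1 2 3 5 6 9 11 15 18 23 27 34 39 47 54 64 72 84 94 108; ≤5: 1 1 2 3 5 7 10 13 18 23 30 37 47 57 70 84 101 119 141 164 192; ≤6: 1 1 2 3 5 7 11 14 20 26 35 44 58 71 90 110 136 163 199 235 282; ≤7: 1 1 2 3 5 7 11 15 21 28 38 49 65 82 105 131 164 201 248 300 364; ≤8: 1 1 2 3 5 7 11 15 22 29 40 52 70 89 116 146 186 230 288 352 434; ≤9: 1 1 2 3 5 7 11 15 22 30 41 54 73 94 123 157 201 252 318 393 488; ≤10: 1 1 2 3 5 7 11 15 22 30 42 55 75 97 128 164 212 267 340 423 530; ≤11: 1 1 2 3 5 7 11 15 22 30 42 56 76 99 131 169 219 278 355 445 560; ≤12: 1 1 2 3 5 7 11 15 22 30 42 56 77 100 133 172 224 285 366 460 582; ≤13: 1 1 2 3 5 7 11 15 22 30 42 56 77 101 134 174 227 290 373 471 597; ≤14: 1 1 2 3 5 7 11 15 22 30 42 56 77 101 135 175 229 293 378 478 608; ≤15: 1 1 2 3 5 7 11 15 22 30 42 56 77 101 135 176 230 295 381 483 615; ≤16: 1 1 2 3 5 7 11 15 22 30 42 56 77 101 135 176 231 296 383 486 620; ≤17: 1 1 2 3 5 7 11 15 22 30 42 56 77 101 135 176 231 297 384 488 623; ≤18: 1 1 2 3 5 7 11 15 22 30 42 56 77 101 135 176 231 297 385 489 625; ≤19: 1 1 2 3 5 7 11 15 22 30 42 56 77 101 135 176 231 297 385 490 626. r_19(20) = 626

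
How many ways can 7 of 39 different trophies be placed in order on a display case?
P(39,7) = 39!/(39-7)! = 77519922480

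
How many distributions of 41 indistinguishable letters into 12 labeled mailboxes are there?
C(41+12-1, 12-1) = C(52, 11) = 60403728840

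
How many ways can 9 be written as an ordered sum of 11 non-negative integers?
C(9+11-1, 11-1) = C(19, 10) = 92378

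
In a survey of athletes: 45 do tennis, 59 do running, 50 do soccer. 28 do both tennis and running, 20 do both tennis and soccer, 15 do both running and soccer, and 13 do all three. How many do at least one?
|A∪B∪C| = 45+59+50-28-20-15+13 = 104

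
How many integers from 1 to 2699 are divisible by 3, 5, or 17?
⌊2699/3⌋+⌊2699/5⌋+⌊2699/17⌋ - ⌊2699/15⌋-⌊2699/51⌋-⌊2699/85⌋ + ⌊2699/255⌋ = 899+539+158 - 179-52-31 + 10 = 1344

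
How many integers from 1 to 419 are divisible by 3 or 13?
⌊419/3⌋ + ⌊419/13⌋ - ⌊419/39⌋ = 139 + 32 - 10 = 161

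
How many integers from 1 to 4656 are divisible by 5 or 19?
⌊4656/5⌋ + ⌊4656/19⌋ - ⌊4656/95⌋ = 931 + 245 - 49 = 1127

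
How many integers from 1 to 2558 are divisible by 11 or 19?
⌊2558/11⌋ + ⌊2558/19⌋ - ⌊2558/209⌋ = 232 + 134 - 12 = 354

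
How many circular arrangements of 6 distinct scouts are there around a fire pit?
Circular: fix one position, arrange the rest. (6-1)! = 120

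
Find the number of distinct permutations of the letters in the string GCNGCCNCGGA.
11! / (4! × 4! × 1! × 2!) = 34650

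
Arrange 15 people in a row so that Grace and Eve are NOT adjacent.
Total - adjacent = 15! - (15-1)!×2 = 1307674368000 - 174356582400 = 1133317785600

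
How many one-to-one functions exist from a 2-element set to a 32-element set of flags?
P(32,2) = 32!/(32-2)! = 992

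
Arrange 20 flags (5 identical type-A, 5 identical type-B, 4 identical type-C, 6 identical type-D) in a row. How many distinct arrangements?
20! / (5! × 5! × 4! × 6!) = 9777287520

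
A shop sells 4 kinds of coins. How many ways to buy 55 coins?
C(55+4-1, 4-1) = C(58, 3) = 30856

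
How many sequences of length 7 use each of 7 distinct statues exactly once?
7! = 5040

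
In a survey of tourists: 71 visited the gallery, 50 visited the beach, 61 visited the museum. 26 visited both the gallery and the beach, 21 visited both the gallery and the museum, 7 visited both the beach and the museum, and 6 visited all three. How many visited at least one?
|A∪B∪C| = 71+50+61-26-21-7+6 = 134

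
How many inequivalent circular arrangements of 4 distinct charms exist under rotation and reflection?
(4-1)!/2 = 6/2 = 3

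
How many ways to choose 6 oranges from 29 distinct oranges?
C(29,6) = 29!/(6!×23!) = 475020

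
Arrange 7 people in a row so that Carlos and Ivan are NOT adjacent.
Total - adjacent = 7! - (7-1)!×2 = 5040 - 1440 = 3600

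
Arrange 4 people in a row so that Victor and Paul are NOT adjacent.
Total - adjacent = 4! - (4-1)!×2 = 24 - 12 = 12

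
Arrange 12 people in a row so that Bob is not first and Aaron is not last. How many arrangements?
By inclusion-exclusion: 12! - 2×(12-1)! + (12-2)! = 479001600 - 79833600 + 3628800 = 402796800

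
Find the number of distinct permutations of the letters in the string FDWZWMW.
7! / (1! × 1! × 1! × 1! × 3!) = 840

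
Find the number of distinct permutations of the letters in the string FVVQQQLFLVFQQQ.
14! / (6! × 2! × 3! × 3!) = 1681680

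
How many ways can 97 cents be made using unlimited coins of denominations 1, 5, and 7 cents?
Coefficient of x^97 in 1/(1-x^1) · 1/(1-x^5) · 1/(1-x^7). Case on j = number of 7-cent coins (j = 0..13); remainder r = 97 - 7j is made from {1,5} in ⌊r/5⌋+1 ways. r = 97, 90, 83, 76, 69, 62, 55, 48, 41, 34, 27, 20, 13, 6 → 20 + 19 + 17 + 16 + 14 + 13 + 12 + 10 + 9 + 7 + 6 + 5 + 3 + 2 = 153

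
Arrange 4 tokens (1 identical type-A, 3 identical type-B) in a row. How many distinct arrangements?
4! / (1! × 3!) = 4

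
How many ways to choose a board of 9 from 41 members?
C(41,9) = 41!/(9!×32!) = 350343565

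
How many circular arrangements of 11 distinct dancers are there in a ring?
Circular: fix one position, arrange the rest. (11-1)! = 3628800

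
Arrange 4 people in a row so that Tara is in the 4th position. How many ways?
Fix one position: (4-1)! = 6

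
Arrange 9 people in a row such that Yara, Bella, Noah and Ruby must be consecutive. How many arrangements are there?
Treat the 4 as one block: (9-4+1)! × 4! = 720 × 24 = 17280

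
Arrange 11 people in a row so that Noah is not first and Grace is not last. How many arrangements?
By inclusion-exclusion: 11! - 2×(11-1)! + (11-2)! = 39916800 - 7257600 + 362880 = 33022080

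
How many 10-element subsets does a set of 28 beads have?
C(28,10) = 28!/(10!×18!) = 13123110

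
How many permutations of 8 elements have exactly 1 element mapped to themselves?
Choose the 1 fixed point C(8,1) = 8, derange the rest: !7 = Σ_{j=0}^{7} (-1)^j·7!/j! = 5040 - 5040 + 2520 - 840 + 210 - 42 + 7 - 1 = 1854. Product = 8 × 1854 = 14832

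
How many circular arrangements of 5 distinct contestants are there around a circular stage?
Circular: fix one position, arrange the rest. (5-1)! = 24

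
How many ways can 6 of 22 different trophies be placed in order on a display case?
P(22,6) = 22!/(22-6)! = 53721360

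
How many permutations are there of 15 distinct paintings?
15! = 1307674368000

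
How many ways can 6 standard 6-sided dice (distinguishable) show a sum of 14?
Coefficient of x^14 in (x + x² + ... + x^6)^6. By inclusion-exclusion on dice exceeding 6: Σ_j (-1)^j C(6,j)·C(14-1-6j, 5) = C(6,0)·C(13,5) - C(6,1)·C(7,5) = 1·1287 - 6·21 = 1161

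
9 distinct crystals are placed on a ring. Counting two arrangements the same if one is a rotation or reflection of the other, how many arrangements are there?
(9-1)!/2 = 40320/2 = 20160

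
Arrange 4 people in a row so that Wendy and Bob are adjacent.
Treat as block: (4-1)! × 2! = 6 × 2 = 12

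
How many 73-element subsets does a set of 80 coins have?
C(80,73) = 80!/(73!×7!) = 3176716400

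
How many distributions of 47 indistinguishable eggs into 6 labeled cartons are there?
C(47+6-1, 6-1) = C(52, 5) = 2598960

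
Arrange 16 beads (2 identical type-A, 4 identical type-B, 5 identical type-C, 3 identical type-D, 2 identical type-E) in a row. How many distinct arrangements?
16! / (2! × 4! × 5! × 3! × 2!) = 302702400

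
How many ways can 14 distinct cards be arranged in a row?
14! = 87178291200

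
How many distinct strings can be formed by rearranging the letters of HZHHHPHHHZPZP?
13! / (3! × 7! × 3!) = 34320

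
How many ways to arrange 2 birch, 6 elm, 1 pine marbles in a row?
9! / (2! × 6! × 1!) = 252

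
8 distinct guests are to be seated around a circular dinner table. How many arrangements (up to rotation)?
Circular: fix one position, arrange the rest. (8-1)! = 5040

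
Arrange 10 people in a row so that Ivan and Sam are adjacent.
Treat as block: (10-1)! × 2! = 362880 × 2 = 725760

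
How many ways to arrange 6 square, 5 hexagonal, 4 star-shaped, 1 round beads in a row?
16! / (6! × 5! × 4! × 1!) = 10090080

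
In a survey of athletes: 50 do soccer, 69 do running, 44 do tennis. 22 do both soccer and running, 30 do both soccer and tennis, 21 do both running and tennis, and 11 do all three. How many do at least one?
|A∪B∪C| = 50+69+44-22-30-21+11 = 101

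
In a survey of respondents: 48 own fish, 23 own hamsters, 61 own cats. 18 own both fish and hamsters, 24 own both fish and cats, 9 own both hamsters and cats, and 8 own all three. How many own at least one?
|A∪B∪C| = 48+23+61-18-24-9+8 = 89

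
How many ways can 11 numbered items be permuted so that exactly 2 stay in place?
Choose the 2 fixed points C(11,2) = 55, derange the rest: !9 = Σ_{j=0}^{9} (-1)^j·9!/j! = 362880 - 362880 + 181440 - 60480 + 15120 - 3024 + 504 - 72 + 9 - 1 = 133496. Product = 55 × 133496 = 7342280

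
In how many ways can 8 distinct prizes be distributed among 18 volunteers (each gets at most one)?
P(18,8) = 18!/(18-8)! = 1764322560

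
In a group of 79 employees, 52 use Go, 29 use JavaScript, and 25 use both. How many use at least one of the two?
|A∪B| = |A| + |B| - |A∩B| = 52 + 29 - 25 = 56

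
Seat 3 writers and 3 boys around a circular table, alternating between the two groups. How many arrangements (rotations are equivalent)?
Fix one of the writers: (3-1)! ways for the remaining writers, × 3! ways for the boys = 2 × 6 = 12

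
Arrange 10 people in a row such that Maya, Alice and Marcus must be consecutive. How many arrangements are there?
Treat the 3 as one block: (10-3+1)! × 3! = 40320 × 6 = 241920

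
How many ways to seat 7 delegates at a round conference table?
Circular: fix one position, arrange the rest. (7-1)! = 720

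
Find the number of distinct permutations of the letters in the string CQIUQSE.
7! / (2! × 1! × 1! × 1! × 1! × 1!) = 2520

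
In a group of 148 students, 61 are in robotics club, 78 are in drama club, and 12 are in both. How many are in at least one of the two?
|A∪B| = |A| + |B| - |A∩B| = 61 + 78 - 12 = 127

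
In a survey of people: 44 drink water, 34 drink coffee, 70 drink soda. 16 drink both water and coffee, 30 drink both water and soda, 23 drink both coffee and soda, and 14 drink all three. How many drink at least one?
|A∪B∪C| = 44+34+70-16-30-23+14 = 93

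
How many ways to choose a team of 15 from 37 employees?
C(37,15) = 37!/(15!×22!) = 9364199760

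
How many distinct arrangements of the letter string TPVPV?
5! / (2! × 2! × 1!) = 30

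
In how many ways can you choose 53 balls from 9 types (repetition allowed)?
C(53+9-1, 9-1) = C(61, 8) = 2944827765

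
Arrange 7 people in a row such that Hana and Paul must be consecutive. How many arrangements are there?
Treat the 2 as one block: (7-2+1)! × 2! = 720 × 2 = 1440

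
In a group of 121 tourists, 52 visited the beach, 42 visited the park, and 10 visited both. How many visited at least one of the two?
|A∪B| = |A| + |B| - |A∩B| = 52 + 42 - 10 = 84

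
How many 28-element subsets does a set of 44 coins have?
C(44,28) = 44!/(28!×16!) = 416714805914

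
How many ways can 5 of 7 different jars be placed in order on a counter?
P(7,5) = 7!/(7-5)! = 2520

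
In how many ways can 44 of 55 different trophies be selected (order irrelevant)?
C(55,44) = 55!/(44!×11!) = 119653565850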